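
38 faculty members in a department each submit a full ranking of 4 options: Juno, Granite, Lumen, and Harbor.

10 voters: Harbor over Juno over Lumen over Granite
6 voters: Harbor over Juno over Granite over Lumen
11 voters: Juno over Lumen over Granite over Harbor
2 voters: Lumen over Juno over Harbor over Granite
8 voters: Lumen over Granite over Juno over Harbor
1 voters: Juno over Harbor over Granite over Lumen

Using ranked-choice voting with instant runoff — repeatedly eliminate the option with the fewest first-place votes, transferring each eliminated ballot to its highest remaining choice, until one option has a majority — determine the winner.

Juno

Round 1: Harbor 16, Juno 12, Lumen 10, Granite 0. Granite has the fewest and is eliminated.
Round 2: Harbor 16, Juno 12, Lumen 10. Lumen has the fewest and is eliminated.
Round 3: Juno 22, Harbor 16. Juno has a majority.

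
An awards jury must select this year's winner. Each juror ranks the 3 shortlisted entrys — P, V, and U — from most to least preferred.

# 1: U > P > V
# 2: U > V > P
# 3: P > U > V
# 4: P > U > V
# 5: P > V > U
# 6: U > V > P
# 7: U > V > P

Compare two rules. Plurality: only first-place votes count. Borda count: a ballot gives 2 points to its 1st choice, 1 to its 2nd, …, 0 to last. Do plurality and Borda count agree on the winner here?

Yes

Plurality first-place counts: P 3, V 0, U 4 → U.
Borda totals: P 7, V 4, U 10 → U.
The two rules agree on U.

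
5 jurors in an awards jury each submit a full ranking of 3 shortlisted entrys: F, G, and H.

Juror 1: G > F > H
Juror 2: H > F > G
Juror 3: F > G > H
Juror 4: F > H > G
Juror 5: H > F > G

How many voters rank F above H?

Ballots ranking F above H: 3.
Ballots ranking H above F: 2.
So 3 of 5 voters prefer F to H.

3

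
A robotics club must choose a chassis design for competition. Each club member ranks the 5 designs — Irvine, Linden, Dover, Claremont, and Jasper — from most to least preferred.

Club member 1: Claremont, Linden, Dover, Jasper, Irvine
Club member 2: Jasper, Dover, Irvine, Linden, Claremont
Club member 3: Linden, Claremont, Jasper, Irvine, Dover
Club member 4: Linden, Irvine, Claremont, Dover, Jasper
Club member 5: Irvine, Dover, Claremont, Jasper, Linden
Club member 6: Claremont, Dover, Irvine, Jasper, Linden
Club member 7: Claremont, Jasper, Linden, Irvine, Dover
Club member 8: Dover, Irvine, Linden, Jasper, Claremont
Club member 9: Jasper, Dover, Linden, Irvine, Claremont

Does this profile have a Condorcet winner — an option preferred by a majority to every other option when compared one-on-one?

No

Head-to-head results (9 voters total):
Irvine vs Linden: Linden wins 5–4.
Irvine vs Dover: Dover wins 5–4.
Irvine vs Claremont: Irvine wins 5–4.
Irvine vs Jasper: Jasper wins 5–4.
Linden vs Dover: Dover wins 5–4.
Linden vs Claremont: Linden wins 5–4.
Linden vs Jasper: Jasper wins 5–4.
Dover vs Claremont: Claremont wins 5–4.
Dover vs Jasper: Dover wins 5–4.
Claremont vs Jasper: Claremont wins 6–3.
No candidate beats all others: Irvine beats Claremont beats Dover beats Irvine, a majority cycle.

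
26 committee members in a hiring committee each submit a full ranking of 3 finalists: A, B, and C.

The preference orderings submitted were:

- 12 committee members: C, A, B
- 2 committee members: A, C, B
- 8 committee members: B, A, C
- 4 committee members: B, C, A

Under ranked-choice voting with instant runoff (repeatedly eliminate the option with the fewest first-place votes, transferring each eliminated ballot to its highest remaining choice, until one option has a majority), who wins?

Round 1: B 12, C 12, A 2. A has the fewest and is eliminated.
Round 2: C 14, B 12. C has a majority.

C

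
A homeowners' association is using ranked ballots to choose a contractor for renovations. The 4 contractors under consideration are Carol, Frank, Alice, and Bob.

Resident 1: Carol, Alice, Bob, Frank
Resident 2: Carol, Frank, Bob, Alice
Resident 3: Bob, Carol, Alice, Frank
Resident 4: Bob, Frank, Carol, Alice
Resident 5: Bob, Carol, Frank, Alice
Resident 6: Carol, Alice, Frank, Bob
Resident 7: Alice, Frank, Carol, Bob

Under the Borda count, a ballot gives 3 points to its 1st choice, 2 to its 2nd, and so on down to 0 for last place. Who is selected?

Borda scores:
  Carol: 3 + 3 + 2 + 1 + 2 + 3 + 1 = 15
  Frank: 0 + 2 + 0 + 2 + 1 + 1 + 2 = 8
  Alice: 2 + 0 + 1 + 0 + 0 + 2 + 3 = 8
  Bob: 1 + 1 + 3 + 3 + 3 + 0 + 0 = 11
Carol has the highest total.

Carol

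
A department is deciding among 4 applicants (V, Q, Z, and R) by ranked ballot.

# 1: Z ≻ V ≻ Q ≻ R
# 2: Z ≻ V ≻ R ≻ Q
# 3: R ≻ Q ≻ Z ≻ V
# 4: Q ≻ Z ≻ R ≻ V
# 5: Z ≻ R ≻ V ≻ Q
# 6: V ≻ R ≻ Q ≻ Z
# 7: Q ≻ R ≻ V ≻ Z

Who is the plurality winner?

First-place vote totals:
  V: 1
  Q: 2
  Z: 3
  R: 1
Z has the most first-place votes.

Z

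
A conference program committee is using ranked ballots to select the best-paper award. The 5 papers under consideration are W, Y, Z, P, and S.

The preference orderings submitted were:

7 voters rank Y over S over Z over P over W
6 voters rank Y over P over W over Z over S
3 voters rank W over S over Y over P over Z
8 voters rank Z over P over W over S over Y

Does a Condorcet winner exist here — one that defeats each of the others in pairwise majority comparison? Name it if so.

Y

Head-to-head results (24 voters total):
W vs Y: Y wins 13–11.
W vs Z: Z wins 15–9.
W vs P: P wins 21–3.
W vs S: W wins 17–7.
Y vs Z: Y wins 16–8.
Y vs P: Y wins 16–8.
Y vs S: Y wins 13–11.
Z vs P: Z wins 15–9.
Z vs S: Z wins 14–10.
P vs S: P wins 14–10.
Y beats each rival — W (13–11), Z (16–8), P (16–8), S (13–11) — so Y is the Condorcet winner.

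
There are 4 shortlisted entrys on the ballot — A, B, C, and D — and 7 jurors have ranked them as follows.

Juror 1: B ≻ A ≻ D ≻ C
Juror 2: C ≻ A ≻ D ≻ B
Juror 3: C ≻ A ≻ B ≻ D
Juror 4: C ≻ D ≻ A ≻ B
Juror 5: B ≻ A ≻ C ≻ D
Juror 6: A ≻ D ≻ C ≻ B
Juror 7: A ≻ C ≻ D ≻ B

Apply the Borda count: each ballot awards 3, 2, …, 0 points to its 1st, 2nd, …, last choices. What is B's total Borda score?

Borda scores:
  A: 2 + 2 + 2 + 1 + 2 + 3 + 3 = 15
  B: 3 + 0 + 1 + 0 + 3 + 0 + 0 = 7
  C: 0 + 3 + 3 + 3 + 1 + 1 + 2 = 13
  D: 1 + 1 + 0 + 2 + 0 + 2 + 1 = 7

7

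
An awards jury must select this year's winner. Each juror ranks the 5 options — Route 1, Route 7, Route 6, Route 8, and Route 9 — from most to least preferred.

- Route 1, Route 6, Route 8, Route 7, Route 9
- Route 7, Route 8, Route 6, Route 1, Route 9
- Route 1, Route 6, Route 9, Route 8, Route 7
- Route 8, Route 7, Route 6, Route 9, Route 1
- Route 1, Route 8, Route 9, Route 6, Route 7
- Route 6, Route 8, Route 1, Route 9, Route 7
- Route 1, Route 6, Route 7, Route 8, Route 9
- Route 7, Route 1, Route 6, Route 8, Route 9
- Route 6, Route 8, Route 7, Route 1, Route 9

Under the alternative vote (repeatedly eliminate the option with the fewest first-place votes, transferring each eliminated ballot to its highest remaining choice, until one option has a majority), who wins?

Route 1

Round 1: Route 1 4, Route 7 2, Route 6 2, Route 8 1, Route 9 0. Route 9 has the fewest and is eliminated.
Round 2: Route 1 4, Route 7 2, Route 6 2, Route 8 1. Route 8 has the fewest and is eliminated.
Round 3: Route 1 4, Route 7 3, Route 6 2. Route 6 has the fewest and is eliminated.
Round 4: Route 1 5, Route 7 4. Route 1 has a majority.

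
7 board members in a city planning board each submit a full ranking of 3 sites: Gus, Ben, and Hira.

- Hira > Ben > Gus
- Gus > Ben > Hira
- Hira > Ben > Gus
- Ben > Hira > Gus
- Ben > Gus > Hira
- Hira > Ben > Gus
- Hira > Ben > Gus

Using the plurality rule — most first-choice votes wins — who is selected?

Hira

First-place vote totals:
  Gus: 1
  Ben: 2
  Hira: 4
Hira has the most first-place votes.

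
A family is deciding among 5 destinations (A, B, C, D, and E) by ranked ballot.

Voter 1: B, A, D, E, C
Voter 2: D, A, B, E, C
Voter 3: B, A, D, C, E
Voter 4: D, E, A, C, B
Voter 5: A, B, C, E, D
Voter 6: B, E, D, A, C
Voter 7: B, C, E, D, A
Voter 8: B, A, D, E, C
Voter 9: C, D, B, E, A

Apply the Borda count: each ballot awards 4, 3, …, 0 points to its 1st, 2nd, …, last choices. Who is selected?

Borda scores:
  A: 3 + 3 + 3 + 2 + 4 + 1 + 0 + 3 + 0 = 19
  B: 4 + 2 + 4 + 0 + 3 + 4 + 4 + 4 + 2 = 27
  C: 0 + 0 + 1 + 1 + 2 + 0 + 3 + 0 + 4 = 11
  D: 2 + 4 + 2 + 4 + 0 + 2 + 1 + 2 + 3 = 20
  E: 1 + 1 + 0 + 3 + 1 + 3 + 2 + 1 + 1 = 13
B has the highest total.

B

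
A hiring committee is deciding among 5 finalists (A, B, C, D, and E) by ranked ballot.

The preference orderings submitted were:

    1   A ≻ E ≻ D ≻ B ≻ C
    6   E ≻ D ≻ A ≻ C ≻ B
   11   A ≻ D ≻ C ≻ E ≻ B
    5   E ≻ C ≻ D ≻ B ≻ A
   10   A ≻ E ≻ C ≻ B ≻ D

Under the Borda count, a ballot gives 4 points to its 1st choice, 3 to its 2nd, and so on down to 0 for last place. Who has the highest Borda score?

Borda scores:
  A: 4 + 6·2 + 11·4 + 5·0 + 10·4 = 100
  B: 1 + 6·0 + 11·0 + 5·1 + 10·1 = 16
  C: 0 + 6·1 + 11·2 + 5·3 + 10·2 = 63
  D: 2 + 6·3 + 11·3 + 5·2 + 10·0 = 63
  E: 3 + 6·4 + 11·1 + 5·4 + 10·3 = 88
A has the highest total.

A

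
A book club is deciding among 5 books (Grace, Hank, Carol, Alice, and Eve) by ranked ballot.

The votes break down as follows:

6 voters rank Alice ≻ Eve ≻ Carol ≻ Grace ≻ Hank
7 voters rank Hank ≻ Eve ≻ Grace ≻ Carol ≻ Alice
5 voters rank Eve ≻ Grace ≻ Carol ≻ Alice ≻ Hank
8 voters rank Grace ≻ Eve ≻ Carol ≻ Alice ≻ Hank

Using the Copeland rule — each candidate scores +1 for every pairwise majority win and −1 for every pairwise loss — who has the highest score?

Pairwise results:
  Grace vs Hank: Grace wins 19–7.
  Grace vs Carol: Grace wins 20–6.
  Grace vs Alice: Grace wins 20–6.
  Grace vs Eve: Eve wins 18–8.
  Hank vs Carol: Carol wins 19–7.
  Hank vs Alice: Alice wins 19–7.
  Hank vs Eve: Eve wins 19–7.
  Carol vs Alice: Carol wins 20–6.
  Carol vs Eve: Eve wins 26–0.
  Alice vs Eve: Eve wins 20–6.
Copeland scores (wins − losses):
  Grace: 3 − 1 = 2
  Hank: 0 − 4 = -4
  Carol: 2 − 2 = 0
  Alice: 1 − 3 = -2
  Eve: 4 − 0 = 4
Eve has the best Copeland score.

Eve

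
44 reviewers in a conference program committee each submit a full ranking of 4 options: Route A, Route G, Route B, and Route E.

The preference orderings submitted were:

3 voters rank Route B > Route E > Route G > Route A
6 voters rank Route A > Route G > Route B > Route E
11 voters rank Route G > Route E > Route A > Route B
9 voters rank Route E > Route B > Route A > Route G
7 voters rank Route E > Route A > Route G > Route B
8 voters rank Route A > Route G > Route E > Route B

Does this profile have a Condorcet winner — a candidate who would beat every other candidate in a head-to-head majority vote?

No

Head-to-head results (44 voters total):
Route A vs Route G: Route A wins 30–14.
Route A vs Route B: Route A wins 32–12.
Route A vs Route E: Route E wins 30–14.
Route G vs Route B: Route G wins 32–12.
Route G vs Route E: Route G wins 25–19.
Route B vs Route E: Route E wins 35–9.
No candidate beats all others: Route A beats Route G beats Route E beats Route A, a majority cycle.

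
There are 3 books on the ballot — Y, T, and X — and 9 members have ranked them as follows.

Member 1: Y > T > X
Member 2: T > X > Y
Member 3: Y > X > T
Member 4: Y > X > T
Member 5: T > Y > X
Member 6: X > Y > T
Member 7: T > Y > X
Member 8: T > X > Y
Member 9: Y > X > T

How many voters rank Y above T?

5

Ballots ranking Y above T: 5.
Ballots ranking T above Y: 4.
So 5 of 9 voters prefer Y to T.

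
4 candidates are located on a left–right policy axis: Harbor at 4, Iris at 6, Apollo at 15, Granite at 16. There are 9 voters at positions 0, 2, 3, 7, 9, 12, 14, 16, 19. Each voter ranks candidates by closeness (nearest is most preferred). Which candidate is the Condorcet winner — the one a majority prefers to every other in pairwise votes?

With single-peaked preferences on a line, the Condorcet winner is the candidate closest to the median voter.
The median voter (position 9) is closest to Iris at 6.
Check: Iris vs Harbor — voters closer to Iris: 6 of 9.

Iris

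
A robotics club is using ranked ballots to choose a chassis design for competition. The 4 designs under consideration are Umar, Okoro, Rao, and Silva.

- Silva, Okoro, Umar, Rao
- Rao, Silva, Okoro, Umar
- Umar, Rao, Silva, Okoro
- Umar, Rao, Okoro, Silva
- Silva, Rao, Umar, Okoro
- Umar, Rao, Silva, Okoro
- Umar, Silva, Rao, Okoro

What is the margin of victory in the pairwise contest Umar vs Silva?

1

Ballots ranking Umar above Silva: 4.
Ballots ranking Silva above Umar: 3.
Umar wins 4–3, a margin of 1.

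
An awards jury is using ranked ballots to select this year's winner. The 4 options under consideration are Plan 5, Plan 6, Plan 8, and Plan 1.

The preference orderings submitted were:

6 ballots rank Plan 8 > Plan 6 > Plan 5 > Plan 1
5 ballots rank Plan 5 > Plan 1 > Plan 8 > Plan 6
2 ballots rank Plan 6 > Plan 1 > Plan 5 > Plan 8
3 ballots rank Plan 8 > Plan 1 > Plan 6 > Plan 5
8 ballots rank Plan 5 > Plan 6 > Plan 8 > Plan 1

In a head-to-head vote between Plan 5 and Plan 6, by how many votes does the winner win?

Ballots ranking Plan 5 above Plan 6: 5+8 = 13.
Ballots ranking Plan 6 above Plan 5: 6+2+3 = 11.
Plan 5 wins 13–11, a margin of 2.

2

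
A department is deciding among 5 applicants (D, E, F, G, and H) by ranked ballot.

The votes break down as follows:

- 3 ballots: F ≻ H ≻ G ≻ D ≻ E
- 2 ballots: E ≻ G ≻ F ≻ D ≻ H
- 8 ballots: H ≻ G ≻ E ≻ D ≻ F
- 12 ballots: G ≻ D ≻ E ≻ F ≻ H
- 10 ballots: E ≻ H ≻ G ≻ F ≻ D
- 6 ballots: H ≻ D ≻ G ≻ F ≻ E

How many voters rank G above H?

14

Ballots ranking G above H: 2+12 = 14.
Ballots ranking H above G: 3+8+10+6 = 27.
So 14 of 41 voters prefer G to H.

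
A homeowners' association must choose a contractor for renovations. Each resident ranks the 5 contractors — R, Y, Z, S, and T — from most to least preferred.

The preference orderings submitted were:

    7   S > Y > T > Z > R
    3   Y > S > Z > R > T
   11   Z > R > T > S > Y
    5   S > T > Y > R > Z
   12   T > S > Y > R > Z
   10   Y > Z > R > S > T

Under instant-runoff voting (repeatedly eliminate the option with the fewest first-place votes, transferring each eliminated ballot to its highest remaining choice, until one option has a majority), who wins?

Round 1: Y 13, S 12, T 12, Z 11, R 0. R has the fewest and is eliminated.
Round 2: Y 13, S 12, T 12, Z 11. Z has the fewest and is eliminated.
Round 3: T 23, Y 13, S 12. S has the fewest and is eliminated.
Round 4: T 28, Y 20. T has a majority.

T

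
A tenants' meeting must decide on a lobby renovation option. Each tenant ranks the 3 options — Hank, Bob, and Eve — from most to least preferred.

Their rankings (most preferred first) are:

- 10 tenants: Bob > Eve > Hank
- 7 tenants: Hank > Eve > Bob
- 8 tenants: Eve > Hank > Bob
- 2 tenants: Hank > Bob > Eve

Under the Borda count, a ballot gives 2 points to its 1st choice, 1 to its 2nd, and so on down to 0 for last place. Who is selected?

Eve

Borda scores:
  Hank: 10·0 + 7·2 + 8·1 + 2·2 = 26
  Bob: 10·2 + 7·0 + 8·0 + 2·1 = 22
  Eve: 10·1 + 7·1 + 8·2 + 2·0 = 33
Eve has the highest total.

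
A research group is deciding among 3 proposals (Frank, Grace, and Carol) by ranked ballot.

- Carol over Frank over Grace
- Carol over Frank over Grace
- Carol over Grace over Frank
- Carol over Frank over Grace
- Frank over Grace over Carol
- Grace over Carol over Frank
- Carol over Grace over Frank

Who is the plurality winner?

Carol

First-place vote totals:
  Frank: 1
  Grace: 1
  Carol: 5
Carol has the most first-place votes.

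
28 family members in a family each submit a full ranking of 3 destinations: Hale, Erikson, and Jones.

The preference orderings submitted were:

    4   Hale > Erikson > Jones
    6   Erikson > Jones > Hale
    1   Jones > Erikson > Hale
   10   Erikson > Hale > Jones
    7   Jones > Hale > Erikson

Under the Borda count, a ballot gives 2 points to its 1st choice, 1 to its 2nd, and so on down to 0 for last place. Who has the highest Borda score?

Borda scores:
  Hale: 4·2 + 6·0 + 0 + 10·1 + 7·1 = 25
  Erikson: 4·1 + 6·2 + 1 + 10·2 + 7·0 = 37
  Jones: 4·0 + 6·1 + 2 + 10·0 + 7·2 = 22
Erikson has the highest total.

Erikson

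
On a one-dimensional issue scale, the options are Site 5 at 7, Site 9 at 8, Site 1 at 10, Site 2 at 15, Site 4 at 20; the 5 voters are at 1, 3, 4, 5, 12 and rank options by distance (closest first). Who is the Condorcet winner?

With single-peaked preferences on a line, the Condorcet winner is the candidate closest to the median voter.
The median voter (position 4) is closest to Site 5 at 7.
Check: Site 5 vs Site 2 — voters closer to Site 5: 4 of 5.

Site 5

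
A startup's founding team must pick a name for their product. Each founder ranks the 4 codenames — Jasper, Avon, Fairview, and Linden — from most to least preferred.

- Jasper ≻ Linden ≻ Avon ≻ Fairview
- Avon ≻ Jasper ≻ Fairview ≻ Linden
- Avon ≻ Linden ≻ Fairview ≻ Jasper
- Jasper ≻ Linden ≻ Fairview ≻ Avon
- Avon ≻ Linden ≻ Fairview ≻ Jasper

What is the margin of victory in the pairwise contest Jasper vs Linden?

Ballots ranking Jasper above Linden: 3.
Ballots ranking Linden above Jasper: 2.
Jasper wins 3–2, a margin of 1.

1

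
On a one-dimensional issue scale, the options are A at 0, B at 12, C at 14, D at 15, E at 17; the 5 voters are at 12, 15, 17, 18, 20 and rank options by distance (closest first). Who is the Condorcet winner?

With single-peaked preferences on a line, the Condorcet winner is the candidate closest to the median voter.
The median voter (position 17) is closest to E at 17.
Check: E vs C — voters closer to E: 3 of 5.

E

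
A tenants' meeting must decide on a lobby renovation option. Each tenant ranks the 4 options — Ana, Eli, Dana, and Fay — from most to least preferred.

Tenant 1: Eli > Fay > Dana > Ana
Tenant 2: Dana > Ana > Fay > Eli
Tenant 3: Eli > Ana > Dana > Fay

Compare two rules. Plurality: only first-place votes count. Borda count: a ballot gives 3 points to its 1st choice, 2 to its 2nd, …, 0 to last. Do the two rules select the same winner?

Yes

Plurality first-place counts: Ana 0, Eli 2, Dana 1, Fay 0 → Eli.
Borda totals: Ana 4, Eli 6, Dana 5, Fay 3 → Eli.
The two rules agree on Eli.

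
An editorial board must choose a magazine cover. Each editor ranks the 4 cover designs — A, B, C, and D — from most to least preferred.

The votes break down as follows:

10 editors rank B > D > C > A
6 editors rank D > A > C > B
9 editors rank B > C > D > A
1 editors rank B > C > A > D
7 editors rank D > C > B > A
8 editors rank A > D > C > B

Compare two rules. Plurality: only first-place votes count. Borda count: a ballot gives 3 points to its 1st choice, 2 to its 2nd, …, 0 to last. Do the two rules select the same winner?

Plurality first-place counts: A 8, B 20, C 0, D 13 → B.
Borda totals: A 37, B 67, C 58, D 84 → D.
The two rules disagree: plurality picks B, Borda picks D.

No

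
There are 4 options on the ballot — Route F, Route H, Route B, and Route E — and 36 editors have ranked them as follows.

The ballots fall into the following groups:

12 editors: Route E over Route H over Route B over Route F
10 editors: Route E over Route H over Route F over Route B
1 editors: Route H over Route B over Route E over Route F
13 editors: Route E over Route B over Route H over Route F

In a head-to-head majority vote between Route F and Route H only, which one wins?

Ballots ranking Route F above Route H: 0.
Ballots ranking Route H above Route F: 12+10+1+13 = 36.
Route H wins the head-to-head, 36–0.

Route H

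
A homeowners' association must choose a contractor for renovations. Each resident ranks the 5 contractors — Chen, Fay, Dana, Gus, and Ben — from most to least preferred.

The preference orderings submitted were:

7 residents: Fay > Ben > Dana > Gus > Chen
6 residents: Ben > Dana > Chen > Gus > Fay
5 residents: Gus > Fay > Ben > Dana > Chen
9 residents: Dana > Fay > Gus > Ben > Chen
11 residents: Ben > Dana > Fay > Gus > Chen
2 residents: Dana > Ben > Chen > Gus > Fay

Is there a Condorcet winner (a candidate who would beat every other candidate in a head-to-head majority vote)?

Head-to-head results (40 voters total):
Chen vs Fay: Fay wins 32–8.
Chen vs Dana: Dana wins 40–0.
Chen vs Gus: Gus wins 32–8.
Chen vs Ben: Ben wins 40–0.
Fay vs Dana: Dana wins 28–12.
Fay vs Gus: Fay wins 27–13.
Fay vs Ben: Fay wins 21–19.
Dana vs Gus: Dana wins 35–5.
Dana vs Ben: Ben wins 29–11.
Gus vs Ben: Ben wins 26–14.
No candidate beats all others: Fay beats Ben beats Dana beats Fay, a majority cycle.

No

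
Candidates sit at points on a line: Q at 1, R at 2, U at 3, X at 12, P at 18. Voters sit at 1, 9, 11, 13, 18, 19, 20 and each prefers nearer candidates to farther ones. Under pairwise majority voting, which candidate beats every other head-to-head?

X

With single-peaked preferences on a line, the Condorcet winner is the candidate closest to the median voter.
The median voter (position 13) is closest to X at 12.
Check: X vs R — voters closer to X: 6 of 7.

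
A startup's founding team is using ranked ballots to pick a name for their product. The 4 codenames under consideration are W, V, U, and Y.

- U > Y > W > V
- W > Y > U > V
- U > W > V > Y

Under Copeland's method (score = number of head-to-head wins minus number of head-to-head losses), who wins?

U

Pairwise results:
  W vs V: W wins 3–0.
  W vs U: U wins 2–1.
  W vs Y: W wins 2–1.
  V vs U: U wins 3–0.
  V vs Y: Y wins 2–1.
  U vs Y: U wins 2–1.
Copeland scores (wins − losses):
  W: 2 − 1 = 1
  V: 0 − 3 = -3
  U: 3 − 0 = 3
  Y: 1 − 2 = -1
U has the best Copeland score.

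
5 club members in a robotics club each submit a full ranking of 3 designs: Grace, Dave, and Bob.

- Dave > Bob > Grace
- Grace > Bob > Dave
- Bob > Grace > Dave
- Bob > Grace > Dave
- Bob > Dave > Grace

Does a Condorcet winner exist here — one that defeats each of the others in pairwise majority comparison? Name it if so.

Head-to-head results (5 voters total):
Grace vs Dave: Grace wins 3–2.
Grace vs Bob: Bob wins 4–1.
Dave vs Bob: Bob wins 4–1.
Bob beats each rival — Grace (4–1), Dave (4–1) — so Bob is the Condorcet winner.

Bob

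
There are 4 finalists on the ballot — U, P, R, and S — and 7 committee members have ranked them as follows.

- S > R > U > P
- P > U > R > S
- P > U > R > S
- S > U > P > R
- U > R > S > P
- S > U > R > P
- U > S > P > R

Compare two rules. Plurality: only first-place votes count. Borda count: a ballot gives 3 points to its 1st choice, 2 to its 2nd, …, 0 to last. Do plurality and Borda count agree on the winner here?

No

Plurality first-place counts: U 2, P 2, R 0, S 3 → S.
Borda totals: U 15, P 8, R 7, S 12 → U.
The two rules disagree: plurality picks S, Borda picks U.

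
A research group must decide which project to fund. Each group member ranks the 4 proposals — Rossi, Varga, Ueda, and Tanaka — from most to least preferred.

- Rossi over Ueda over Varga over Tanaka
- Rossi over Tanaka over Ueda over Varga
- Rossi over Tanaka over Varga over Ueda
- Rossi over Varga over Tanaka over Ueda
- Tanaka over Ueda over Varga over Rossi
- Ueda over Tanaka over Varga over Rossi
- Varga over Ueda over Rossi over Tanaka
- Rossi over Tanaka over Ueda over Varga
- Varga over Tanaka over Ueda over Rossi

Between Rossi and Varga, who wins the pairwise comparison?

Ballots ranking Rossi above Varga: 5.
Ballots ranking Varga above Rossi: 4.
Rossi wins the head-to-head, 5–4.

Rossi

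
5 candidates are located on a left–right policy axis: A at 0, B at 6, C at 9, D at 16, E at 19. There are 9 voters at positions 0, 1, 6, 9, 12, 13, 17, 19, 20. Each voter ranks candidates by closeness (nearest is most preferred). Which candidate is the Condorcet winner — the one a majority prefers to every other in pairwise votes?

With single-peaked preferences on a line, the Condorcet winner is the candidate closest to the median voter.
The median voter (position 12) is closest to C at 9.
Check: C vs E — voters closer to C: 6 of 9.

C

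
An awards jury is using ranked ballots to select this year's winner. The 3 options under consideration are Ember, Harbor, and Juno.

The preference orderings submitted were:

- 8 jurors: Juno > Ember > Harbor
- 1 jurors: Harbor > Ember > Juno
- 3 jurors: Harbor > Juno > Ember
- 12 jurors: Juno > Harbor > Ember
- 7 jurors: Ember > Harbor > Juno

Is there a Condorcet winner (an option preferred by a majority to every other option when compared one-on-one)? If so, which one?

Head-to-head results (31 voters total):
Ember vs Harbor: Harbor wins 16–15.
Ember vs Juno: Juno wins 23–8.
Harbor vs Juno: Juno wins 20–11.
Juno beats each rival — Ember (23–8), Harbor (20–11) — so Juno is the Condorcet winner.

Juno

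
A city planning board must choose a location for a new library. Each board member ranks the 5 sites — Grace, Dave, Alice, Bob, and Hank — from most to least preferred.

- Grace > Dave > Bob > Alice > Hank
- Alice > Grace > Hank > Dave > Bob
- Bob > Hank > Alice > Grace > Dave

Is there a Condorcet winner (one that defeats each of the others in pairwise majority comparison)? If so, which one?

Head-to-head results (3 voters total):
Grace vs Dave: Grace wins 3–0.
Grace vs Alice: Alice wins 2–1.
Grace vs Bob: Grace wins 2–1.
Grace vs Hank: Grace wins 2–1.
Dave vs Alice: Alice wins 2–1.
Dave vs Bob: Dave wins 2–1.
Dave vs Hank: Hank wins 2–1.
Alice vs Bob: Bob wins 2–1.
Alice vs Hank: Alice wins 2–1.
Bob vs Hank: Bob wins 2–1.
No candidate beats all others: Grace beats Bob beats Alice beats Grace, a majority cycle.

There is no Condorcet winner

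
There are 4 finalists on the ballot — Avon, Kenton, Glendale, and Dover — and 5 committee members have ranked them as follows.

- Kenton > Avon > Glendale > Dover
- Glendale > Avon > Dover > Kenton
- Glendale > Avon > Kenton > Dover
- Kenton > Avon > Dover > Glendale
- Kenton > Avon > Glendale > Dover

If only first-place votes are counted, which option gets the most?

Kenton

First-place vote totals:
  Avon: 0
  Kenton: 3
  Glendale: 2
  Dover: 0
Kenton has the most first-place votes.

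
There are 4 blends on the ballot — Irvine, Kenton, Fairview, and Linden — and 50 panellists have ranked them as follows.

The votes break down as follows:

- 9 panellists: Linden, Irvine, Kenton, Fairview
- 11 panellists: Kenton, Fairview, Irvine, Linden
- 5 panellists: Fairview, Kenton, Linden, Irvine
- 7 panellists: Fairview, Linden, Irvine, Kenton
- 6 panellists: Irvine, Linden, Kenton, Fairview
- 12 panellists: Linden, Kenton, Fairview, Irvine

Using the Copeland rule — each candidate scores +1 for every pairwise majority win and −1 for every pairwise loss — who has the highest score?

Linden

Pairwise results:
  Irvine vs Kenton: Kenton wins 28–22.
  Irvine vs Fairview: Fairview wins 35–15.
  Irvine vs Linden: Linden wins 33–17.
  Kenton vs Fairview: Kenton wins 38–12.
  Kenton vs Linden: Linden wins 34–16.
  Fairview vs Linden: Linden wins 27–23.
Copeland scores (wins − losses):
  Irvine: 0 − 3 = -3
  Kenton: 2 − 1 = 1
  Fairview: 1 − 2 = -1
  Linden: 3 − 0 = 3
Linden has the best Copeland score.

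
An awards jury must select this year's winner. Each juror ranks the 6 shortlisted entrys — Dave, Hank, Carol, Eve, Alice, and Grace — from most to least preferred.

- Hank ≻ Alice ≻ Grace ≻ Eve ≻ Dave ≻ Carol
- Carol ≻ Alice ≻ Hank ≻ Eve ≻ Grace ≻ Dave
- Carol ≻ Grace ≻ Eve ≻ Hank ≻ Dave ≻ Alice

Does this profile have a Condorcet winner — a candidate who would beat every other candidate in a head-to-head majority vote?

Head-to-head results (3 voters total):
Dave vs Hank: Hank wins 3–0.
Dave vs Carol: Carol wins 2–1.
Dave vs Eve: Eve wins 3–0.
Dave vs Alice: Alice wins 2–1.
Dave vs Grace: Grace wins 3–0.
Hank vs Carol: Carol wins 2–1.
Hank vs Eve: Hank wins 2–1.
Hank vs Alice: Hank wins 2–1.
Hank vs Grace: Hank wins 2–1.
Carol vs Eve: Carol wins 2–1.
Carol vs Alice: Carol wins 2–1.
Carol vs Grace: Carol wins 2–1.
Eve vs Alice: Alice wins 2–1.
Eve vs Grace: Grace wins 2–1.
Alice vs Grace: Alice wins 2–1.
Carol beats each rival — Dave (2–1), Hank (2–1), Eve (2–1), Alice (2–1), Grace (2–1) — so Carol is the Condorcet winner.

Yes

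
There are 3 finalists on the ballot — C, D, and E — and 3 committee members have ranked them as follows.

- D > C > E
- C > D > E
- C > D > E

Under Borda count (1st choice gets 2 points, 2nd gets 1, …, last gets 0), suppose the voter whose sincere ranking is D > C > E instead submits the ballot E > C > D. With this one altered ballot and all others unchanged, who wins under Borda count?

C

Borda totals with the altered ballot: C 5, D 2, E 2.
The winner is unchanged: still C.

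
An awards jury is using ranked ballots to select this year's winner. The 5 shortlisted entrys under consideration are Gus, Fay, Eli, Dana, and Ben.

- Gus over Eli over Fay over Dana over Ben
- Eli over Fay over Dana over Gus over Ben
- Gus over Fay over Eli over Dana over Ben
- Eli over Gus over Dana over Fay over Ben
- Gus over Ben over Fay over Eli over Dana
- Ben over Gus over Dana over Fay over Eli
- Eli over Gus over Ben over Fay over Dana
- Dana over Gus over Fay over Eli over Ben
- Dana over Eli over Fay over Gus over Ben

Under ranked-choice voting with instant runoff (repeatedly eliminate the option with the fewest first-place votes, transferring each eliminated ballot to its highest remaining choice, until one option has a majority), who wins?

Round 1: Gus 3, Eli 3, Dana 2, Ben 1, Fay 0. Fay has the fewest and is eliminated.
Round 2: Gus 3, Eli 3, Dana 2, Ben 1. Ben has the fewest and is eliminated.
Round 3: Gus 4, Eli 3, Dana 2. Dana has the fewest and is eliminated.
Round 4: Gus 5, Eli 4. Gus has a majority.

Gus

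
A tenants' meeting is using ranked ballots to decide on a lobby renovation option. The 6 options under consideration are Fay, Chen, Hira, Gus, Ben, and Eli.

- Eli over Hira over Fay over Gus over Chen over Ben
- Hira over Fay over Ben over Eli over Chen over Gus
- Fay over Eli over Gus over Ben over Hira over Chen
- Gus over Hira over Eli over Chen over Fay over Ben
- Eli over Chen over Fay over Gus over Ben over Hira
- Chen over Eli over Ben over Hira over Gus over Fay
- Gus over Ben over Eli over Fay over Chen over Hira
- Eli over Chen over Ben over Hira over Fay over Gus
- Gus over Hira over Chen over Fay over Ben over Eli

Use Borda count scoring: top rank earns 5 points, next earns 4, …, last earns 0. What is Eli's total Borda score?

Borda scores:
  Fay: 3 + 4 + 5 + 1 + 3 + 0 + 2 + 1 + 2 = 21
  Chen: 1 + 1 + 0 + 2 + 4 + 5 + 1 + 4 + 3 = 21
  Hira: 4 + 5 + 1 + 4 + 0 + 2 + 0 + 2 + 4 = 22
  Gus: 2 + 0 + 3 + 5 + 2 + 1 + 5 + 0 + 5 = 23
  Ben: 0 + 3 + 2 + 0 + 1 + 3 + 4 + 3 + 1 = 17
  Eli: 5 + 2 + 4 + 3 + 5 + 4 + 3 + 5 + 0 = 31

31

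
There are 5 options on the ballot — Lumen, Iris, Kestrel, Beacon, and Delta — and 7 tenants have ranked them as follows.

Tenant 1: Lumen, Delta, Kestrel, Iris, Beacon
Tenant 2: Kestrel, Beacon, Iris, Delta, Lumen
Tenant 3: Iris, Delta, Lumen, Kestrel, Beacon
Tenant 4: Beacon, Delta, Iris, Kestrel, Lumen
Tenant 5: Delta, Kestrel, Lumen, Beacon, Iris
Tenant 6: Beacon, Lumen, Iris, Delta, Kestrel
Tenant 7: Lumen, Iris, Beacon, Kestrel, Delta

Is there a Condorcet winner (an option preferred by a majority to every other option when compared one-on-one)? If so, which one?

Head-to-head results (7 voters total):
Lumen vs Iris: Lumen wins 4–3.
Lumen vs Kestrel: Lumen wins 4–3.
Lumen vs Beacon: Lumen wins 4–3.
Lumen vs Delta: Delta wins 4–3.
Iris vs Kestrel: Iris wins 4–3.
Iris vs Beacon: Beacon wins 4–3.
Iris vs Delta: Iris wins 4–3.
Kestrel vs Beacon: Kestrel wins 4–3.
Kestrel vs Delta: Delta wins 5–2.
Beacon vs Delta: Beacon wins 4–3.
No candidate beats all others: Lumen beats Iris beats Delta beats Lumen, a majority cycle.

None — there is no Condorcet winner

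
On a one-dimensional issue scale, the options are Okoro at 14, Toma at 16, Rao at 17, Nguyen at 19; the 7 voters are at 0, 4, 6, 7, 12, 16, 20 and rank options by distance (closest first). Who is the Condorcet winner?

With single-peaked preferences on a line, the Condorcet winner is the candidate closest to the median voter.
The median voter (position 7) is closest to Okoro at 14.
Check: Okoro vs Rao — voters closer to Okoro: 5 of 7.

Okoro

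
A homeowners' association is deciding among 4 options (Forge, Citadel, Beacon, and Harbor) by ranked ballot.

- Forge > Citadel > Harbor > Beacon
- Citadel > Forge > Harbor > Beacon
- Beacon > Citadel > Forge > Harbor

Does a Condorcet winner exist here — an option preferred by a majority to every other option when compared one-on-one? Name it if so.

Citadel

Head-to-head results (3 voters total):
Forge vs Citadel: Citadel wins 2–1.
Forge vs Beacon: Forge wins 2–1.
Forge vs Harbor: Forge wins 3–0.
Citadel vs Beacon: Citadel wins 2–1.
Citadel vs Harbor: Citadel wins 3–0.
Beacon vs Harbor: Harbor wins 2–1.
Citadel beats each rival — Forge (2–1), Beacon (2–1), Harbor (3–0) — so Citadel is the Condorcet winner.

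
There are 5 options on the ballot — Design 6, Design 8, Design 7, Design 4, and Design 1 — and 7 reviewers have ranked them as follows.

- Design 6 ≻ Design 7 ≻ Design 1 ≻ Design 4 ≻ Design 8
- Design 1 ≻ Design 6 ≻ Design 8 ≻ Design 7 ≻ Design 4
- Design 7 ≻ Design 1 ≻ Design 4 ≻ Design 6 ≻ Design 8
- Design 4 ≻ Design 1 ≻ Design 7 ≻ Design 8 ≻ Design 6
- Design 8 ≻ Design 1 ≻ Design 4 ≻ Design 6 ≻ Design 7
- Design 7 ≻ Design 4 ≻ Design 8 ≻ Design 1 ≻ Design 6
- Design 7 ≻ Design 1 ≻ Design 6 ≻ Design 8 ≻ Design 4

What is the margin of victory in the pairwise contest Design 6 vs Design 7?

Ballots ranking Design 6 above Design 7: 3.
Ballots ranking Design 7 above Design 6: 4.
Design 7 wins 4–3, a margin of 1.

1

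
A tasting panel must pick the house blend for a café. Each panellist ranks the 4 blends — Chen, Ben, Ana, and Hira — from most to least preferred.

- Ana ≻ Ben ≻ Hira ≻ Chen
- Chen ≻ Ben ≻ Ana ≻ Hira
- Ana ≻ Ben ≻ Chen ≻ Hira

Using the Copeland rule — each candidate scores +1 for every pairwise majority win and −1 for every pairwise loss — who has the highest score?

Ana

Pairwise results:
  Chen vs Ben: Ben wins 2–1.
  Chen vs Ana: Ana wins 2–1.
  Chen vs Hira: Chen wins 2–1.
  Ben vs Ana: Ana wins 2–1.
  Ben vs Hira: Ben wins 3–0.
  Ana vs Hira: Ana wins 3–0.
Copeland scores (wins − losses):
  Chen: 1 − 2 = -1
  Ben: 2 − 1 = 1
  Ana: 3 − 0 = 3
  Hira: 0 − 3 = -3
Ana has the best Copeland score.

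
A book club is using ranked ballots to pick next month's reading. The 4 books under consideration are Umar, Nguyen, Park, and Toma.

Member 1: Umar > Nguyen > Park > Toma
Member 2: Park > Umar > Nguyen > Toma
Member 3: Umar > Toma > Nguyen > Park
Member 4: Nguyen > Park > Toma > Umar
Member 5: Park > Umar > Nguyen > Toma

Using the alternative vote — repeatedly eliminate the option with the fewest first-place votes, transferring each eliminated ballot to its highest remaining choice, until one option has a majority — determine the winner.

Round 1: Umar 2, Park 2, Nguyen 1, Toma 0. Toma has the fewest and is eliminated.
Round 2: Umar 2, Park 2, Nguyen 1. Nguyen has the fewest and is eliminated.
Round 3: Park 3, Umar 2. Park has a majority.

Park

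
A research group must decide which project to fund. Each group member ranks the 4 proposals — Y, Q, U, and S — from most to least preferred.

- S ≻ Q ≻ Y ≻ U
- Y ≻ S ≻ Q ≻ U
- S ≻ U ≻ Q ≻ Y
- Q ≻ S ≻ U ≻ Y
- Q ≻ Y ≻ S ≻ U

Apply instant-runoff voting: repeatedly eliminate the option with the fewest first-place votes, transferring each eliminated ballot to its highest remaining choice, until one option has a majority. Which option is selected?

Round 1: Q 2, S 2, Y 1, U 0. U has the fewest and is eliminated.
Round 2: Q 2, S 2, Y 1. Y has the fewest and is eliminated.
Round 3: S 3, Q 2. S has a majority.

S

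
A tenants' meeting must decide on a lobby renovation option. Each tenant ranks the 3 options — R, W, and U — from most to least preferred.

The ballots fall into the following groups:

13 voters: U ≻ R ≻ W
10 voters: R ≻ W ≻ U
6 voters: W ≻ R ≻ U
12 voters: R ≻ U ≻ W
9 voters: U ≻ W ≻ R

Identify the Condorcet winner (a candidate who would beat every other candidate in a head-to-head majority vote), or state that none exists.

R

Head-to-head results (50 voters total):
R vs W: R wins 35–15.
R vs U: R wins 28–22.
W vs U: U wins 34–16.
R beats each rival — W (35–15), U (28–22) — so R is the Condorcet winner.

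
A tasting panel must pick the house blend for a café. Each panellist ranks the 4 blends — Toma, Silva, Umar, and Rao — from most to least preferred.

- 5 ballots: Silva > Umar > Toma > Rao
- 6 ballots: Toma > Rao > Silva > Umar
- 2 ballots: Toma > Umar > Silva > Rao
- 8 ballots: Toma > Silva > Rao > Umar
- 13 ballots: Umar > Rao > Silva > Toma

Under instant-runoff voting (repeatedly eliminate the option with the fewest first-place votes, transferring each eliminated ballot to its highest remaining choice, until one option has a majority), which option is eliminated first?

Rao

Round 1: Toma 16, Umar 13, Silva 5, Rao 0. Rao has the fewest and is eliminated.
Round 2: Toma 16, Umar 13, Silva 5. Silva has the fewest and is eliminated.
Round 3: Umar 18, Toma 16. Umar has a majority.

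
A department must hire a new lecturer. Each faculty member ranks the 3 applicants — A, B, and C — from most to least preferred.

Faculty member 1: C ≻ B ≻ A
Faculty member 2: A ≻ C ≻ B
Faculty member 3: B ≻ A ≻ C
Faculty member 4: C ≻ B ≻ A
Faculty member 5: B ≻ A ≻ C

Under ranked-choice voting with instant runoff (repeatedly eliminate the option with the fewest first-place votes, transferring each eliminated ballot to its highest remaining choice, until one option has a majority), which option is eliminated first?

Round 1: B 2, C 2, A 1. A has the fewest and is eliminated.
Round 2: C 3, B 2. C has a majority.

A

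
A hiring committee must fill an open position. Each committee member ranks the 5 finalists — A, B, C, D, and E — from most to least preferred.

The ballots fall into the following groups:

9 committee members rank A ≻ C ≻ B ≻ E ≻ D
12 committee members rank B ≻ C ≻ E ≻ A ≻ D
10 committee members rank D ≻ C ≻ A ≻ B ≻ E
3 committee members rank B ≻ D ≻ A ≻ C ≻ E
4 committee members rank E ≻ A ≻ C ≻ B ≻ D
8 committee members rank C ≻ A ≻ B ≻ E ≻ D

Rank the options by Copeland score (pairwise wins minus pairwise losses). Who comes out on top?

Pairwise results:
  A vs B: A wins 31–15.
  A vs C: C wins 30–16.
  A vs D: A wins 33–13.
  A vs E: A wins 30–16.
  B vs C: C wins 31–15.
  B vs D: B wins 36–10.
  B vs E: B wins 42–4.
  C vs D: C wins 33–13.
  C vs E: C wins 42–4.
  D vs E: E wins 33–13.
Copeland scores (wins − losses):
  A: 3 − 1 = 2
  B: 2 − 2 = 0
  C: 4 − 0 = 4
  D: 0 − 4 = -4
  E: 1 − 3 = -2
C has the best Copeland score.

C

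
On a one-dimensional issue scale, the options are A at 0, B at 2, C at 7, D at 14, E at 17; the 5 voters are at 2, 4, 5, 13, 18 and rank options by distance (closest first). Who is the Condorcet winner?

With single-peaked preferences on a line, the Condorcet winner is the candidate closest to the median voter.
The median voter (position 5) is closest to C at 7.
Check: C vs A — voters closer to C: 4 of 5.

C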